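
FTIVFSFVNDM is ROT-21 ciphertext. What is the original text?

KYNAKXKASIR

F(5): 5−21=-16≡10 → K
T(19): 19−21=-2≡24 → Y
I(8): 8−21=-13≡13 → N
V(21): 21−21=0 → A
F(5): 5−21=-16≡10 → K
S(18): 18−21=-3≡23 → X
F(5): 5−21=-16≡10 → K
V(21): 21−21=0 → A
N(13): 13−21=-8≡18 → S
D(3): 3−21=-18≡8 → I
M(12): 12−21=-9≡17 → R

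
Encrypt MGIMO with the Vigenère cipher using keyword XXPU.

Repeat the key across the message: XXPUX
M(12)+X(23): 35≡9 → J
G(6)+X(23): 29≡3 → D
I(8)+P(15): 23 → X
M(12)+U(20): 32≡6 → G
O(14)+X(23): 37≡11 → L

JDXGL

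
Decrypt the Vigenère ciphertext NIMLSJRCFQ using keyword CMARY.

Repeat the key across the ciphertext: CMARYCMARY
N(13)−C(2): 11 → L
I(8)−M(12): -4≡22 → W
M(12)−A(0): 12 → M
L(11)−R(17): -6≡20 → U
S(18)−Y(24): -6≡20 → U
J(9)−C(2): 7 → H
R(17)−M(12): 5 → F
C(2)−A(0): 2 → C
F(5)−R(17): -12≡14 → O
Q(16)−Y(24): -8≡18 → S

LWMUUHFCOS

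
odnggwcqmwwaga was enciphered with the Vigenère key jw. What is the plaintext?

fhekxatudanexe

Repeat the key across the ciphertext: jwjwjwjwjwjwjw
o(14)−j(9): 5 → f
d(3)−w(22): -19≡7 → h
n(13)−j(9): 4 → e
g(6)−w(22): -16≡10 → k
g(6)−j(9): -3≡23 → x
w(22)−w(22): 0 → a
c(2)−j(9): -7≡19 → t
q(16)−w(22): -6≡20 → u
m(12)−j(9): 3 → d
w(22)−w(22): 0 → a
w(22)−j(9): 13 → n
a(0)−w(22): -22≡4 → e
g(6)−j(9): -3≡23 → x
a(0)−w(22): -22≡4 → e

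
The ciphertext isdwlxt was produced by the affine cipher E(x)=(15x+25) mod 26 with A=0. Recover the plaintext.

The inverse of 15 mod 26 is 7, since 15·7=105≡1. Apply D(y)=7·(y−25) mod 26:
i(8): 7·(8−25)=-119≡11 → l
s(18): 7·(18−25)=-49≡3 → d
d(3): 7·(3−25)=-154≡2 → c
w(22): 7·(22−25)=-21≡5 → f
l(11): 7·(11−25)=-98≡6 → g
x(23): 7·(23−25)=-14≡12 → m
t(19): 7·(19−25)=-42≡10 → k

ldcfgmk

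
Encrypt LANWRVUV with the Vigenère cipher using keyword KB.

Repeat the key across the message: KBKBKBKB
L(11)+K(10): 21 → V
A(0)+B(1): 1 → B
N(13)+K(10): 23 → X
W(22)+B(1): 23 → X
R(17)+K(10): 27≡1 → B
V(21)+B(1): 22 → W
U(20)+K(10): 30≡4 → E
V(21)+B(1): 22 → W

VBXXBWEW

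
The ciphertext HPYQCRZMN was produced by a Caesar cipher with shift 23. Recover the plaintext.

H(7): 7−23=-16≡10 → K
P(15): 15−23=-8≡18 → S
Y(24): 24−23=1 → B
Q(16): 16−23=-7≡19 → T
C(2): 2−23=-21≡5 → F
R(17): 17−23=-6≡20 → U
Z(25): 25−23=2 → C
M(12): 12−23=-11≡15 → P
N(13): 13−23=-10≡16 → Q

KSBTFUCPQ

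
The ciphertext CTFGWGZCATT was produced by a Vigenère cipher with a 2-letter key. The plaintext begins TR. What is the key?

Subtract each crib letter from the matching ciphertext letter (mod 26):
C(2)−T(19)=-17≡9 → J
T(19)−R(17)=2 → C

JC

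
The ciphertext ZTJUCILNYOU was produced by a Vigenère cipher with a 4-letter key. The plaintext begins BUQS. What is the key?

Subtract each crib letter from the matching ciphertext letter (mod 26):
Z(25)−B(1)=24 → Y
T(19)−U(20)=-1≡25 → Z
J(9)−Q(16)=-7≡19 → T
U(20)−S(18)=2 → C

YZTC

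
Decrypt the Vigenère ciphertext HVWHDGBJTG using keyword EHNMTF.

DOJVKBXCGU

Repeat the key across the ciphertext: EHNMTFEHNM
H(7)−E(4): 3 → D
V(21)−H(7): 14 → O
W(22)−N(13): 9 → J
H(7)−M(12): -5≡21 → V
D(3)−T(19): -16≡10 → K
G(6)−F(5): 1 → B
B(1)−E(4): -3≡23 → X
J(9)−H(7): 2 → C
T(19)−N(13): 6 → G
G(6)−M(12): -6≡20 → U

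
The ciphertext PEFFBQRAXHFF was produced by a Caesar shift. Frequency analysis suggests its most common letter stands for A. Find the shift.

5

The most frequent ciphertext letter is F (appears 4 times).
F is position 5; A is position 0.
Shift = 5.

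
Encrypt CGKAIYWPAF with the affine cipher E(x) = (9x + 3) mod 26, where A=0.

C(2): 9·2+3=21 → V
G(6): 9·6+3=57≡5 → F
K(10): 9·10+3=93≡15 → P
A(0): 9·0+3=3 → D
I(8): 9·8+3=75≡23 → X
Y(24): 9·24+3=219≡11 → L
W(22): 9·22+3=201≡19 → T
P(15): 9·15+3=138≡8 → I
A(0): 9·0+3=3 → D
F(5): 9·5+3=48≡22 → W

VFPDXLTIDW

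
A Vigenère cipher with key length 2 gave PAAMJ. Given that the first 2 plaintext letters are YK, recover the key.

Subtract each crib letter from the matching ciphertext letter (mod 26):
P(15)−Y(24)=-9≡17 → R
A(0)−K(10)=-10≡16 → Q

RQ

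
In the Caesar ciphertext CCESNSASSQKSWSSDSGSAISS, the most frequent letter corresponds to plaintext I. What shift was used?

The most frequent ciphertext letter is S (appears 11 times).
S is position 18; I is position 8.
Shift = 10.

10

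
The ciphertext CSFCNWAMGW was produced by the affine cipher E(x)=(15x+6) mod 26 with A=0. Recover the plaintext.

The inverse of 15 mod 26 is 7, since 15·7=105≡1. Apply D(y)=7·(y−6) mod 26:
C(2): 7·(2−6)=-28≡24 → Y
S(18): 7·(18−6)=84≡6 → G
F(5): 7·(5−6)=-7≡19 → T
C(2): 7·(2−6)=-28≡24 → Y
N(13): 7·(13−6)=49≡23 → X
W(22): 7·(22−6)=112≡8 → I
A(0): 7·(0−6)=-42≡10 → K
M(12): 7·(12−6)=42≡16 → Q
G(6): 7·(6−6)=0 → A
W(22): 7·(22−6)=112≡8 → I

YGTYXIKQAI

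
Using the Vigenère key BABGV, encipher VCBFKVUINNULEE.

Repeat the key across the message: BABGVBABGVBABG
V(21)+B(1): 22 → W
C(2)+A(0): 2 → C
B(1)+B(1): 2 → C
F(5)+G(6): 11 → L
K(10)+V(21): 31≡5 → F
V(21)+B(1): 22 → W
U(20)+A(0): 20 → U
I(8)+B(1): 9 → J
N(13)+G(6): 19 → T
N(13)+V(21): 34≡8 → I
U(20)+B(1): 21 → V
L(11)+A(0): 11 → L
E(4)+B(1): 5 → F
E(4)+G(6): 10 → K

WCCLFWUJTIVLFK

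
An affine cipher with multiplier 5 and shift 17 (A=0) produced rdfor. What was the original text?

asipa

The inverse of 5 mod 26 is 21, since 5·21=105≡1. Apply D(y)=21·(y−17) mod 26:
r(17): 21·(17−17)=0 → a
d(3): 21·(3−17)=-294≡18 → s
f(5): 21·(5−17)=-252≡8 → i
o(14): 21·(14−17)=-63≡15 → p
r(17): 21·(17−17)=0 → a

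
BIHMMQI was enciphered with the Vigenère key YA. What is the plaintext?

DIJMOQK

Repeat the key across the ciphertext: YAYAYAY
B(1)−Y(24): -23≡3 → D
I(8)−A(0): 8 → I
H(7)−Y(24): -17≡9 → J
M(12)−A(0): 12 → M
M(12)−Y(24): -12≡14 → O
Q(16)−A(0): 16 → Q
I(8)−Y(24): -16≡10 → K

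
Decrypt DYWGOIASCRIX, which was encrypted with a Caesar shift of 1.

CXVFNHZRBQHW

D(3): 3−1=2 → C
Y(24): 24−1=23 → X
W(22): 22−1=21 → V
G(6): 6−1=5 → F
O(14): 14−1=13 → N
I(8): 8−1=7 → H
A(0): 0−1=-1≡25 → Z
S(18): 18−1=17 → R
C(2): 2−1=1 → B
R(17): 17−1=16 → Q
I(8): 8−1=7 → H
X(23): 23−1=22 → W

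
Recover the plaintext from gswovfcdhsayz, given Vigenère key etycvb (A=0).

czymaeykjqfxv

Repeat the key across the ciphertext: etycvbetycvbe
g(6)−e(4): 2 → c
s(18)−t(19): -1≡25 → z
w(22)−y(24): -2≡24 → y
o(14)−c(2): 12 → m
v(21)−v(21): 0 → a
f(5)−b(1): 4 → e
c(2)−e(4): -2≡24 → y
d(3)−t(19): -16≡10 → k
h(7)−y(24): -17≡9 → j
s(18)−c(2): 16 → q
a(0)−v(21): -21≡5 → f
y(24)−b(1): 23 → x
z(25)−e(4): 21 → v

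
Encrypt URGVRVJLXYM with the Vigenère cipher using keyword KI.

EZQDBDTTHGW

Repeat the key across the message: KIKIKIKIKIK
U(20)+K(10): 30≡4 → E
R(17)+I(8): 25 → Z
G(6)+K(10): 16 → Q
V(21)+I(8): 29≡3 → D
R(17)+K(10): 27≡1 → B
V(21)+I(8): 29≡3 → D
J(9)+K(10): 19 → T
L(11)+I(8): 19 → T
X(23)+K(10): 33≡7 → H
Y(24)+I(8): 32≡6 → G
M(12)+K(10): 22 → W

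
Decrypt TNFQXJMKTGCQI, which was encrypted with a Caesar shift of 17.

CWOZGSVTCPLZR

T(19): 19−17=2 → C
N(13): 13−17=-4≡22 → W
F(5): 5−17=-12≡14 → O
Q(16): 16−17=-1≡25 → Z
X(23): 23−17=6 → G
J(9): 9−17=-8≡18 → S
M(12): 12−17=-5≡21 → V
K(10): 10−17=-7≡19 → T
T(19): 19−17=2 → C
G(6): 6−17=-11≡15 → P
C(2): 2−17=-15≡11 → L
Q(16): 16−17=-1≡25 → Z
I(8): 8−17=-9≡17 → R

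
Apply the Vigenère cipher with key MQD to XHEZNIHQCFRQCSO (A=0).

Repeat the key across the message: MQDMQDMQDMQDMQD
X(23)+M(12): 35≡9 → J
H(7)+Q(16): 23 → X
E(4)+D(3): 7 → H
Z(25)+M(12): 37≡11 → L
N(13)+Q(16): 29≡3 → D
I(8)+D(3): 11 → L
H(7)+M(12): 19 → T
Q(16)+Q(16): 32≡6 → G
C(2)+D(3): 5 → F
F(5)+M(12): 17 → R
R(17)+Q(16): 33≡7 → H
Q(16)+D(3): 19 → T
C(2)+M(12): 14 → O
S(18)+Q(16): 34≡8 → I
O(14)+D(3): 17 → R

JXHLDLTGFRHTOIR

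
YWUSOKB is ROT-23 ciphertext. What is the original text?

Y(24): 24−23=1 → B
W(22): 22−23=-1≡25 → Z
U(20): 20−23=-3≡23 → X
S(18): 18−23=-5≡21 → V
O(14): 14−23=-9≡17 → R
K(10): 10−23=-13≡13 → N
B(1): 1−23=-22≡4 → E

BZXVRNE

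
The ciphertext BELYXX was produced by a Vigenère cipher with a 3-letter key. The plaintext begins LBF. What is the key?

QDG

Subtract each crib letter from the matching ciphertext letter (mod 26):
B(1)−L(11)=-10≡16 → Q
E(4)−B(1)=3 → D
L(11)−F(5)=6 → G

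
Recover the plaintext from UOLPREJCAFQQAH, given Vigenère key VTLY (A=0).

Repeat the key across the ciphertext: VTLYVTLYVTLYVT
U(20)−V(21): -1≡25 → Z
O(14)−T(19): -5≡21 → V
L(11)−L(11): 0 → A
P(15)−Y(24): -9≡17 → R
R(17)−V(21): -4≡22 → W
E(4)−T(19): -15≡11 → L
J(9)−L(11): -2≡24 → Y
C(2)−Y(24): -22≡4 → E
A(0)−V(21): -21≡5 → F
F(5)−T(19): -14≡12 → M
Q(16)−L(11): 5 → F
Q(16)−Y(24): -8≡18 → S
A(0)−V(21): -21≡5 → F
H(7)−T(19): -12≡14 → O

ZVARWLYEFMFSFO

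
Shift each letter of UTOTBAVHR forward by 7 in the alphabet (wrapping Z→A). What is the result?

U(20): 20+7=27≡1 → B
T(19): 19+7=26≡0 → A
O(14): 14+7=21 → V
T(19): 19+7=26≡0 → A
B(1): 1+7=8 → I
A(0): 0+7=7 → H
V(21): 21+7=28≡2 → C
H(7): 7+7=14 → O
R(17): 17+7=24 → Y

BAVAIHCOY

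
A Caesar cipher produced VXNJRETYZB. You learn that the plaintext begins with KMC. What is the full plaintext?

From the crib: V(21)−K(10)=11, so the shift is 11.
Subtract 11 from each ciphertext letter:
V(21): 21−11=10 → K
X(23): 23−11=12 → M
N(13): 13−11=2 → C
J(9): 9−11=-2≡24 → Y
R(17): 17−11=6 → G
E(4): 4−11=-7≡19 → T
T(19): 19−11=8 → I
Y(24): 24−11=13 → N
Z(25): 25−11=14 → O
B(1): 1−11=-10≡16 → Q

KMCYGTINOQ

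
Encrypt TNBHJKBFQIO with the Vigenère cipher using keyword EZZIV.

XMAPEOAEYDS

Repeat the key across the message: EZZIVEZZIVE
T(19)+E(4): 23 → X
N(13)+Z(25): 38≡12 → M
B(1)+Z(25): 26≡0 → A
H(7)+I(8): 15 → P
J(9)+V(21): 30≡4 → E
K(10)+E(4): 14 → O
B(1)+Z(25): 26≡0 → A
F(5)+Z(25): 30≡4 → E
Q(16)+I(8): 24 → Y
I(8)+V(21): 29≡3 → D
O(14)+E(4): 18 → S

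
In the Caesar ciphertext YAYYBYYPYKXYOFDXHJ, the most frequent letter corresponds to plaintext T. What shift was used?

The most frequent ciphertext letter is Y (appears 7 times).
Y is position 24; T is position 19.
Shift = 5.

5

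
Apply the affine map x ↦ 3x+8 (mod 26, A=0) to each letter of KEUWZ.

K(10): 3·10+8=38≡12 → M
E(4): 3·4+8=20 → U
U(20): 3·20+8=68≡16 → Q
W(22): 3·22+8=74≡22 → W
Z(25): 3·25+8=83≡5 → F

MUQWF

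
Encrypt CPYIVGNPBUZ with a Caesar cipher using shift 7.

C(2): 2+7=9 → J
P(15): 15+7=22 → W
Y(24): 24+7=31≡5 → F
I(8): 8+7=15 → P
V(21): 21+7=28≡2 → C
G(6): 6+7=13 → N
N(13): 13+7=20 → U
P(15): 15+7=22 → W
B(1): 1+7=8 → I
U(20): 20+7=27≡1 → B
Z(25): 25+7=32≡6 → G

JWFPCNUWIBG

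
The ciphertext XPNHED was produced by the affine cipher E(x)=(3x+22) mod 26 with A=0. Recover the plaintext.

The inverse of 3 mod 26 is 9, since 3·9=27≡1. Apply D(y)=9·(y−22) mod 26:
X(23): 9·(23−22)=9 → J
P(15): 9·(15−22)=-63≡15 → P
N(13): 9·(13−22)=-81≡23 → X
H(7): 9·(7−22)=-135≡21 → V
E(4): 9·(4−22)=-162≡20 → U
D(3): 9·(3−22)=-171≡11 → L

JPXVUL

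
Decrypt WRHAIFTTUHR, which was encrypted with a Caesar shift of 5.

W(22): 22−5=17 → R
R(17): 17−5=12 → M
H(7): 7−5=2 → C
A(0): 0−5=-5≡21 → V
I(8): 8−5=3 → D
F(5): 5−5=0 → A
T(19): 19−5=14 → O
T(19): 19−5=14 → O
U(20): 20−5=15 → P
H(7): 7−5=2 → C
R(17): 17−5=12 → M

RMCVDAOOPCM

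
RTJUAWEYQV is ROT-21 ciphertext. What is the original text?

WYOZFBJDVA

R(17): 17−21=-4≡22 → W
T(19): 19−21=-2≡24 → Y
J(9): 9−21=-12≡14 → O
U(20): 20−21=-1≡25 → Z
A(0): 0−21=-21≡5 → F
W(22): 22−21=1 → B
E(4): 4−21=-17≡9 → J
Y(24): 24−21=3 → D
Q(16): 16−21=-5≡21 → V
V(21): 21−21=0 → A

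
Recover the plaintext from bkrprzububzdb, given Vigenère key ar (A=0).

Repeat the key across the ciphertext: arararararara
b(1)−a(0): 1 → b
k(10)−r(17): -7≡19 → t
r(17)−a(0): 17 → r
p(15)−r(17): -2≡24 → y
r(17)−a(0): 17 → r
z(25)−r(17): 8 → i
u(20)−a(0): 20 → u
b(1)−r(17): -16≡10 → k
u(20)−a(0): 20 → u
b(1)−r(17): -16≡10 → k
z(25)−a(0): 25 → z
d(3)−r(17): -14≡12 → m
b(1)−a(0): 1 → b

btryriukukzmb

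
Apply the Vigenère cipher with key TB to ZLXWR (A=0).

SMQXK

Repeat the key across the message: TBTBT
Z(25)+T(19): 44≡18 → S
L(11)+B(1): 12 → M
X(23)+T(19): 42≡16 → Q
W(22)+B(1): 23 → X
R(17)+T(19): 36≡10 → K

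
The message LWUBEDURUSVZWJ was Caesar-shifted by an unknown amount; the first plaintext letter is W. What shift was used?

From the crib: L(11)−W(22)=-11≡15, so the shift is 15.

15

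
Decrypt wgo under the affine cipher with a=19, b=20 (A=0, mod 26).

wcm

The inverse of 19 mod 26 is 11, since 19·11=209≡1. Apply D(y)=11·(y−20) mod 26:
w(22): 11·(22−20)=22 → w
g(6): 11·(6−20)=-154≡2 → c
o(14): 11·(14−20)=-66≡12 → m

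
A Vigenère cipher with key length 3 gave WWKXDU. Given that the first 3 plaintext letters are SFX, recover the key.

ERN

Subtract each crib letter from the matching ciphertext letter (mod 26):
W(22)−S(18)=4 → E
W(22)−F(5)=17 → R
K(10)−X(23)=-13≡13 → N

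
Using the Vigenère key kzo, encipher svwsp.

Repeat the key across the message: kzokz
s(18)+k(10): 28≡2 → c
v(21)+z(25): 46≡20 → u
w(22)+o(14): 36≡10 → k
s(18)+k(10): 28≡2 → c
p(15)+z(25): 40≡14 → o

cukco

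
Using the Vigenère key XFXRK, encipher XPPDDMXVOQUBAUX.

Repeat the key across the message: XFXRKXFXRKXFXRK
X(23)+X(23): 46≡20 → U
P(15)+F(5): 20 → U
P(15)+X(23): 38≡12 → M
D(3)+R(17): 20 → U
D(3)+K(10): 13 → N
M(12)+X(23): 35≡9 → J
X(23)+F(5): 28≡2 → C
V(21)+X(23): 44≡18 → S
O(14)+R(17): 31≡5 → F
Q(16)+K(10): 26≡0 → A
U(20)+X(23): 43≡17 → R
B(1)+F(5): 6 → G
A(0)+X(23): 23 → X
U(20)+R(17): 37≡11 → L
X(23)+K(10): 33≡7 → H

UUMUNJCSFARGXLH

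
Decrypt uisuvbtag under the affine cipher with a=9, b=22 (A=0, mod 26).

The inverse of 9 mod 26 is 3, since 9·3=27≡1. Apply D(y)=3·(y−22) mod 26:
u(20): 3·(20−22)=-6≡20 → u
i(8): 3·(8−22)=-42≡10 → k
s(18): 3·(18−22)=-12≡14 → o
u(20): 3·(20−22)=-6≡20 → u
v(21): 3·(21−22)=-3≡23 → x
b(1): 3·(1−22)=-63≡15 → p
t(19): 3·(19−22)=-9≡17 → r
a(0): 3·(0−22)=-66≡12 → m
g(6): 3·(6−22)=-48≡4 → e

ukouxprme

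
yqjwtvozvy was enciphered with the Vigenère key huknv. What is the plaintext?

rwzjyoupid

Repeat the key across the ciphertext: huknvhuknv
y(24)−h(7): 17 → r
q(16)−u(20): -4≡22 → w
j(9)−k(10): -1≡25 → z
w(22)−n(13): 9 → j
t(19)−v(21): -2≡24 → y
v(21)−h(7): 14 → o
o(14)−u(20): -6≡20 → u
z(25)−k(10): 15 → p
v(21)−n(13): 8 → i
y(24)−v(21): 3 → d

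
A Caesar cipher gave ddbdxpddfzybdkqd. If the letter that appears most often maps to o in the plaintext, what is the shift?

The most frequent ciphertext letter is d (appears 7 times).
d is position 3; o is position 14.
Shift = -11≡15.

15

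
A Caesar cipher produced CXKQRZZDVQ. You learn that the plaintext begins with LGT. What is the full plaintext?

From the crib: C(2)−L(11)=-9≡17, so the shift is 17.
Subtract 17 from each ciphertext letter:
C(2): 2−17=-15≡11 → L
X(23): 23−17=6 → G
K(10): 10−17=-7≡19 → T
Q(16): 16−17=-1≡25 → Z
R(17): 17−17=0 → A
Z(25): 25−17=8 → I
Z(25): 25−17=8 → I
D(3): 3−17=-14≡12 → M
V(21): 21−17=4 → E
Q(16): 16−17=-1≡25 → Z

LGTZAIIMEZ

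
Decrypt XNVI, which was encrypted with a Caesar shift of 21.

X(23): 23−21=2 → C
N(13): 13−21=-8≡18 → S
V(21): 21−21=0 → A
I(8): 8−21=-13≡13 → N

CSAN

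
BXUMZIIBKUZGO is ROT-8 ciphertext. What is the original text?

TPMERAATCMRYG

B(1): 1−8=-7≡19 → T
X(23): 23−8=15 → P
U(20): 20−8=12 → M
M(12): 12−8=4 → E
Z(25): 25−8=17 → R
I(8): 8−8=0 → A
I(8): 8−8=0 → A
B(1): 1−8=-7≡19 → T
K(10): 10−8=2 → C
U(20): 20−8=12 → M
Z(25): 25−8=17 → R
G(6): 6−8=-2≡24 → Y
O(14): 14−8=6 → G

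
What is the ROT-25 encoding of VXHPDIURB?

UWGOCHTQA

V(21): 21+25=46≡20 → U
X(23): 23+25=48≡22 → W
H(7): 7+25=32≡6 → G
P(15): 15+25=40≡14 → O
D(3): 3+25=28≡2 → C
I(8): 8+25=33≡7 → H
U(20): 20+25=45≡19 → T
R(17): 17+25=42≡16 → Q
B(1): 1+25=26≡0 → A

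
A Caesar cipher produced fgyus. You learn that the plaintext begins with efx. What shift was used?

From the crib: f(5)−e(4)=1, so the shift is 1.

1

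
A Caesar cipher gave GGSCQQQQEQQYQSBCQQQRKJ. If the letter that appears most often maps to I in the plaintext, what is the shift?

8

The most frequent ciphertext letter is Q (appears 10 times).
Q is position 16; I is position 8.
Shift = 8.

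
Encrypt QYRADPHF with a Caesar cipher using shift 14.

EMFORDVT

Q(16): 16+14=30≡4 → E
Y(24): 24+14=38≡12 → M
R(17): 17+14=31≡5 → F
A(0): 0+14=14 → O
D(3): 3+14=17 → R
P(15): 15+14=29≡3 → D
H(7): 7+14=21 → V
F(5): 5+14=19 → T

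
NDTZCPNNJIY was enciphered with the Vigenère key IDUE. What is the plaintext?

Repeat the key across the ciphertext: IDUEIDUEIDU
N(13)−I(8): 5 → F
D(3)−D(3): 0 → A
T(19)−U(20): -1≡25 → Z
Z(25)−E(4): 21 → V
C(2)−I(8): -6≡20 → U
P(15)−D(3): 12 → M
N(13)−U(20): -7≡19 → T
N(13)−E(4): 9 → J
J(9)−I(8): 1 → B
I(8)−D(3): 5 → F
Y(24)−U(20): 4 → E

FAZVUMTJBFE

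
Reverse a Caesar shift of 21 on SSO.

XXT

S(18): 18−21=-3≡23 → X
S(18): 18−21=-3≡23 → X
O(14): 14−21=-7≡19 → T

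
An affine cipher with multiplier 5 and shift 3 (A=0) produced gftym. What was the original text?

lqyzh

The inverse of 5 mod 26 is 21, since 5·21=105≡1. Apply D(y)=21·(y−3) mod 26:
g(6): 21·(6−3)=63≡11 → l
f(5): 21·(5−3)=42≡16 → q
t(19): 21·(19−3)=336≡24 → y
y(24): 21·(24−3)=441≡25 → z
m(12): 21·(12−3)=189≡7 → h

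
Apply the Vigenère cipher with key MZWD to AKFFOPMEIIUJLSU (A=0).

MJBIAOIHUHQMXRQ

Repeat the key across the message: MZWDMZWDMZWDMZW
A(0)+M(12): 12 → M
K(10)+Z(25): 35≡9 → J
F(5)+W(22): 27≡1 → B
F(5)+D(3): 8 → I
O(14)+M(12): 26≡0 → A
P(15)+Z(25): 40≡14 → O
M(12)+W(22): 34≡8 → I
E(4)+D(3): 7 → H
I(8)+M(12): 20 → U
I(8)+Z(25): 33≡7 → H
U(20)+W(22): 42≡16 → Q
J(9)+D(3): 12 → M
L(11)+M(12): 23 → X
S(18)+Z(25): 43≡17 → R
U(20)+W(22): 42≡16 → Q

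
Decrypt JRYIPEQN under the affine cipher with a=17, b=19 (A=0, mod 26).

The inverse of 17 mod 26 is 23, since 17·23=391≡1. Apply D(y)=23·(y−19) mod 26:
J(9): 23·(9−19)=-230≡4 → E
R(17): 23·(17−19)=-46≡6 → G
Y(24): 23·(24−19)=115≡11 → L
I(8): 23·(8−19)=-253≡7 → H
P(15): 23·(15−19)=-92≡12 → M
E(4): 23·(4−19)=-345≡19 → T
Q(16): 23·(16−19)=-69≡9 → J
N(13): 23·(13−19)=-138≡18 → S

EGLHMTJS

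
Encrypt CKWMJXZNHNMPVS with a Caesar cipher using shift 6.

IQCSPDFTNTSVBY

C(2): 2+6=8 → I
K(10): 10+6=16 → Q
W(22): 22+6=28≡2 → C
M(12): 12+6=18 → S
J(9): 9+6=15 → P
X(23): 23+6=29≡3 → D
Z(25): 25+6=31≡5 → F
N(13): 13+6=19 → T
H(7): 7+6=13 → N
N(13): 13+6=19 → T
M(12): 12+6=18 → S
P(15): 15+6=21 → V
V(21): 21+6=27≡1 → B
S(18): 18+6=24 → Y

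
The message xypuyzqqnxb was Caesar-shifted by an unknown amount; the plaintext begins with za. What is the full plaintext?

zarwabsspzd

From the crib: x(23)−z(25)=-2≡24, so the shift is 24.
Subtract 24 from each ciphertext letter:
x(23): 23−24=-1≡25 → z
y(24): 24−24=0 → a
p(15): 15−24=-9≡17 → r
u(20): 20−24=-4≡22 → w
y(24): 24−24=0 → a
z(25): 25−24=1 → b
q(16): 16−24=-8≡18 → s
q(16): 16−24=-8≡18 → s
n(13): 13−24=-11≡15 → p
x(23): 23−24=-1≡25 → z
b(1): 1−24=-23≡3 → d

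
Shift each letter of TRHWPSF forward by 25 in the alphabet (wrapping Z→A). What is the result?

SQGVORE

T(19): 19+25=44≡18 → S
R(17): 17+25=42≡16 → Q
H(7): 7+25=32≡6 → G
W(22): 22+25=47≡21 → V
P(15): 15+25=40≡14 → O
S(18): 18+25=43≡17 → R
F(5): 5+25=30≡4 → E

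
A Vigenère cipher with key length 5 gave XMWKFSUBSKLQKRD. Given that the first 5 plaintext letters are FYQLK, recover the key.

SOGZV

Subtract each crib letter from the matching ciphertext letter (mod 26):
X(23)−F(5)=18 → S
M(12)−Y(24)=-12≡14 → O
W(22)−Q(16)=6 → G
K(10)−L(11)=-1≡25 → Z
F(5)−K(10)=-5≡21 → V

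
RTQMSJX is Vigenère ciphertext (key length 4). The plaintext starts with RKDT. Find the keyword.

Subtract each crib letter from the matching ciphertext letter (mod 26):
R(17)−R(17)=0 → A
T(19)−K(10)=9 → J
Q(16)−D(3)=13 → N
M(12)−T(19)=-7≡19 → T

AJNT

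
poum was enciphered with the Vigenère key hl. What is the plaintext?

idnb

Repeat the key across the ciphertext: hlhl
p(15)−h(7): 8 → i
o(14)−l(11): 3 → d
u(20)−h(7): 13 → n
m(12)−l(11): 1 → b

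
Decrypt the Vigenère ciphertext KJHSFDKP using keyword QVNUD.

UOUYCNPC

Repeat the key across the ciphertext: QVNUDQVN
K(10)−Q(16): -6≡20 → U
J(9)−V(21): -12≡14 → O
H(7)−N(13): -6≡20 → U
S(18)−U(20): -2≡24 → Y
F(5)−D(3): 2 → C
D(3)−Q(16): -13≡13 → N
K(10)−V(21): -11≡15 → P
P(15)−N(13): 2 → C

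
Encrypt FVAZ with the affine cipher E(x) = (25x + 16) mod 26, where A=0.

F(5): 25·5+16=141≡11 → L
V(21): 25·21+16=541≡21 → V
A(0): 25·0+16=16 → Q
Z(25): 25·25+16=641≡17 → R

LVQR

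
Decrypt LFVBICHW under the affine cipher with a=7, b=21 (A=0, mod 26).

GUAMNBYP

The inverse of 7 mod 26 is 15, since 7·15=105≡1. Apply D(y)=15·(y−21) mod 26:
L(11): 15·(11−21)=-150≡6 → G
F(5): 15·(5−21)=-240≡20 → U
V(21): 15·(21−21)=0 → A
B(1): 15·(1−21)=-300≡12 → M
I(8): 15·(8−21)=-195≡13 → N
C(2): 15·(2−21)=-285≡1 → B
H(7): 15·(7−21)=-210≡24 → Y
W(22): 15·(22−21)=15 → P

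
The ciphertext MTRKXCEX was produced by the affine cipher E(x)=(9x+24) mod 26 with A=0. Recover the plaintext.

The inverse of 9 mod 26 is 3, since 9·3=27≡1. Apply D(y)=3·(y−24) mod 26:
M(12): 3·(12−24)=-36≡16 → Q
T(19): 3·(19−24)=-15≡11 → L
R(17): 3·(17−24)=-21≡5 → F
K(10): 3·(10−24)=-42≡10 → K
X(23): 3·(23−24)=-3≡23 → X
C(2): 3·(2−24)=-66≡12 → M
E(4): 3·(4−24)=-60≡18 → S
X(23): 3·(23−24)=-3≡23 → X

QLFKXMSX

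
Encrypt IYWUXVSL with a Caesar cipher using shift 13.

VLJHKIFY

I(8): 8+13=21 → V
Y(24): 24+13=37≡11 → L
W(22): 22+13=35≡9 → J
U(20): 20+13=33≡7 → H
X(23): 23+13=36≡10 → K
V(21): 21+13=34≡8 → I
S(18): 18+13=31≡5 → F
L(11): 11+13=24 → Y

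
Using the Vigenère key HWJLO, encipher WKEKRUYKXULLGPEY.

DGNVFBUTIISHPASF

Repeat the key across the message: HWJLOHWJLOHWJLOH
W(22)+H(7): 29≡3 → D
K(10)+W(22): 32≡6 → G
E(4)+J(9): 13 → N
K(10)+L(11): 21 → V
R(17)+O(14): 31≡5 → F
U(20)+H(7): 27≡1 → B
Y(24)+W(22): 46≡20 → U
K(10)+J(9): 19 → T
X(23)+L(11): 34≡8 → I
U(20)+O(14): 34≡8 → I
L(11)+H(7): 18 → S
L(11)+W(22): 33≡7 → H
G(6)+J(9): 15 → P
P(15)+L(11): 26≡0 → A
E(4)+O(14): 18 → S
Y(24)+H(7): 31≡5 → F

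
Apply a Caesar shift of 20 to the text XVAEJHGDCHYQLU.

X(23): 23+20=43≡17 → R
V(21): 21+20=41≡15 → P
A(0): 0+20=20 → U
E(4): 4+20=24 → Y
J(9): 9+20=29≡3 → D
H(7): 7+20=27≡1 → B
G(6): 6+20=26≡0 → A
D(3): 3+20=23 → X
C(2): 2+20=22 → W
H(7): 7+20=27≡1 → B
Y(24): 24+20=44≡18 → S
Q(16): 16+20=36≡10 → K
L(11): 11+20=31≡5 → F
U(20): 20+20=40≡14 → O

RPUYDBAXWBSKFO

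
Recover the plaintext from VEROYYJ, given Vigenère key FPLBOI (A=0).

QPGNKQE

Repeat the key across the ciphertext: FPLBOIF
V(21)−F(5): 16 → Q
E(4)−P(15): -11≡15 → P
R(17)−L(11): 6 → G
O(14)−B(1): 13 → N
Y(24)−O(14): 10 → K
Y(24)−I(8): 16 → Q
J(9)−F(5): 4 → E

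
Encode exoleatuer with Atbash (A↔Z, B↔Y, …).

vclovzgfvi

e(4) → v(21)
x(23) → c(2)
o(14) → l(11)
l(11) → o(14)
e(4) → v(21)
a(0) → z(25)
t(19) → g(6)
u(20) → f(5)
e(4) → v(21)
r(17) → i(8)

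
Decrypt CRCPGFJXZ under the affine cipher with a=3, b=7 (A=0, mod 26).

The inverse of 3 mod 26 is 9, since 3·9=27≡1. Apply D(y)=9·(y−7) mod 26:
C(2): 9·(2−7)=-45≡7 → H
R(17): 9·(17−7)=90≡12 → M
C(2): 9·(2−7)=-45≡7 → H
P(15): 9·(15−7)=72≡20 → U
G(6): 9·(6−7)=-9≡17 → R
F(5): 9·(5−7)=-18≡8 → I
J(9): 9·(9−7)=18 → S
X(23): 9·(23−7)=144≡14 → O
Z(25): 9·(25−7)=162≡6 → G

HMHURISOG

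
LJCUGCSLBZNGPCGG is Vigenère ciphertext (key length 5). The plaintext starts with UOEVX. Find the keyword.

Subtract each crib letter from the matching ciphertext letter (mod 26):
L(11)−U(20)=-9≡17 → R
J(9)−O(14)=-5≡21 → V
C(2)−E(4)=-2≡24 → Y
U(20)−V(21)=-1≡25 → Z
G(6)−X(23)=-17≡9 → J

RVYZJ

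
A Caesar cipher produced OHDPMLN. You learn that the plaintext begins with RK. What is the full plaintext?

From the crib: O(14)−R(17)=-3≡23, so the shift is 23.
Subtract 23 from each ciphertext letter:
O(14): 14−23=-9≡17 → R
H(7): 7−23=-16≡10 → K
D(3): 3−23=-20≡6 → G
P(15): 15−23=-8≡18 → S
M(12): 12−23=-11≡15 → P
L(11): 11−23=-12≡14 → O
N(13): 13−23=-10≡16 → Q

RKGSPOQ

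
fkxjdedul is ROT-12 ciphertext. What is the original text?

f(5): 5−12=-7≡19 → t
k(10): 10−12=-2≡24 → y
x(23): 23−12=11 → l
j(9): 9−12=-3≡23 → x
d(3): 3−12=-9≡17 → r
e(4): 4−12=-8≡18 → s
d(3): 3−12=-9≡17 → r
u(20): 20−12=8 → i
l(11): 11−12=-1≡25 → z

tylxrsriz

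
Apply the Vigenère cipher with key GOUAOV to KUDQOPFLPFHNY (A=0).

QIXQCKLZJFVIE

Repeat the key across the message: GOUAOVGOUAOVG
K(10)+G(6): 16 → Q
U(20)+O(14): 34≡8 → I
D(3)+U(20): 23 → X
Q(16)+A(0): 16 → Q
O(14)+O(14): 28≡2 → C
P(15)+V(21): 36≡10 → K
F(5)+G(6): 11 → L
L(11)+O(14): 25 → Z
P(15)+U(20): 35≡9 → J
F(5)+A(0): 5 → F
H(7)+O(14): 21 → V
N(13)+V(21): 34≡8 → I
Y(24)+G(6): 30≡4 → E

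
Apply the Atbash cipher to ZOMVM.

ALNEN

Z(25) → A(0)
O(14) → L(11)
M(12) → N(13)
V(21) → E(4)
M(12) → N(13)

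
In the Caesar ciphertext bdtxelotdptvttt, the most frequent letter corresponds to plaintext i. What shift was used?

11

The most frequent ciphertext letter is t (appears 6 times).
t is position 19; i is position 8.
Shift = 11.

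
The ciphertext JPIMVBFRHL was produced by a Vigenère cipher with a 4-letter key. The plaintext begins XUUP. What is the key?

Subtract each crib letter from the matching ciphertext letter (mod 26):
J(9)−X(23)=-14≡12 → M
P(15)−U(20)=-5≡21 → V
I(8)−U(20)=-12≡14 → O
M(12)−P(15)=-3≡23 → X

MVOX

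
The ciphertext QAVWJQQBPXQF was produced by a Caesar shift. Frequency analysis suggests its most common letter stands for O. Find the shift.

2

The most frequent ciphertext letter is Q (appears 4 times).
Q is position 16; O is position 14.
Shift = 2.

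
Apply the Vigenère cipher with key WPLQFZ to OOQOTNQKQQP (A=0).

KDBEYMMZBGU

Repeat the key across the message: WPLQFZWPLQF
O(14)+W(22): 36≡10 → K
O(14)+P(15): 29≡3 → D
Q(16)+L(11): 27≡1 → B
O(14)+Q(16): 30≡4 → E
T(19)+F(5): 24 → Y
N(13)+Z(25): 38≡12 → M
Q(16)+W(22): 38≡12 → M
K(10)+P(15): 25 → Z
Q(16)+L(11): 27≡1 → B
Q(16)+Q(16): 32≡6 → G
P(15)+F(5): 20 → U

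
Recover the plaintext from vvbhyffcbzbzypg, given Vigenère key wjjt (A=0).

zmsocwwjfqsgcgx

Repeat the key across the ciphertext: wjjtwjjtwjjtwjj
v(21)−w(22): -1≡25 → z
v(21)−j(9): 12 → m
b(1)−j(9): -8≡18 → s
h(7)−t(19): -12≡14 → o
y(24)−w(22): 2 → c
f(5)−j(9): -4≡22 → w
f(5)−j(9): -4≡22 → w
c(2)−t(19): -17≡9 → j
b(1)−w(22): -21≡5 → f
z(25)−j(9): 16 → q
b(1)−j(9): -8≡18 → s
z(25)−t(19): 6 → g
y(24)−w(22): 2 → c
p(15)−j(9): 6 → g
g(6)−j(9): -3≡23 → x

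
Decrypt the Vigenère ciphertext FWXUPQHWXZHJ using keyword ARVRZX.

FFCDQTHFCIIM

Repeat the key across the ciphertext: ARVRZXARVRZX
F(5)−A(0): 5 → F
W(22)−R(17): 5 → F
X(23)−V(21): 2 → C
U(20)−R(17): 3 → D
P(15)−Z(25): -10≡16 → Q
Q(16)−X(23): -7≡19 → T
H(7)−A(0): 7 → H
W(22)−R(17): 5 → F
X(23)−V(21): 2 → C
Z(25)−R(17): 8 → I
H(7)−Z(25): -18≡8 → I
J(9)−X(23): -14≡12 → M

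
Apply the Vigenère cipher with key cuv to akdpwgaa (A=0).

ceyrqbcu

Repeat the key across the message: cuvcuvcu
a(0)+c(2): 2 → c
k(10)+u(20): 30≡4 → e
d(3)+v(21): 24 → y
p(15)+c(2): 17 → r
w(22)+u(20): 42≡16 → q
g(6)+v(21): 27≡1 → b
a(0)+c(2): 2 → c
a(0)+u(20): 20 → u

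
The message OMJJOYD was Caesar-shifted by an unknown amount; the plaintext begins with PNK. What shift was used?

From the crib: O(14)−P(15)=-1≡25, so the shift is 25.

25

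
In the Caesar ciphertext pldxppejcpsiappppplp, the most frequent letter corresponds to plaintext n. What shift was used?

2

The most frequent ciphertext letter is p (appears 10 times).
p is position 15; n is position 13.
Shift = 2.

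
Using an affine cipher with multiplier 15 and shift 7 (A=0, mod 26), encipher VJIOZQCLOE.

KMXJSNLQJP

V(21): 15·21+7=322≡10 → K
J(9): 15·9+7=142≡12 → M
I(8): 15·8+7=127≡23 → X
O(14): 15·14+7=217≡9 → J
Z(25): 15·25+7=382≡18 → S
Q(16): 15·16+7=247≡13 → N
C(2): 15·2+7=37≡11 → L
L(11): 15·11+7=172≡16 → Q
O(14): 15·14+7=217≡9 → J
E(4): 15·4+7=67≡15 → P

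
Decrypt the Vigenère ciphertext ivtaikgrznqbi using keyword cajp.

gvklgkxcxnhmg

Repeat the key across the ciphertext: cajpcajpcajpc
i(8)−c(2): 6 → g
v(21)−a(0): 21 → v
t(19)−j(9): 10 → k
a(0)−p(15): -15≡11 → l
i(8)−c(2): 6 → g
k(10)−a(0): 10 → k
g(6)−j(9): -3≡23 → x
r(17)−p(15): 2 → c
z(25)−c(2): 23 → x
n(13)−a(0): 13 → n
q(16)−j(9): 7 → h
b(1)−p(15): -14≡12 → m
i(8)−c(2): 6 → g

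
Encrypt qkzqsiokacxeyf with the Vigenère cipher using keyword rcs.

Repeat the key across the message: rcsrcsrcsrcsrc
q(16)+r(17): 33≡7 → h
k(10)+c(2): 12 → m
z(25)+s(18): 43≡17 → r
q(16)+r(17): 33≡7 → h
s(18)+c(2): 20 → u
i(8)+s(18): 26≡0 → a
o(14)+r(17): 31≡5 → f
k(10)+c(2): 12 → m
a(0)+s(18): 18 → s
c(2)+r(17): 19 → t
x(23)+c(2): 25 → z
e(4)+s(18): 22 → w
y(24)+r(17): 41≡15 → p
f(5)+c(2): 7 → h

hmrhuafmstzwph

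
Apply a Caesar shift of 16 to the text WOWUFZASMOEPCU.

MEMKVPQICEUFSK

W(22): 22+16=38≡12 → M
O(14): 14+16=30≡4 → E
W(22): 22+16=38≡12 → M
U(20): 20+16=36≡10 → K
F(5): 5+16=21 → V
Z(25): 25+16=41≡15 → P
A(0): 0+16=16 → Q
S(18): 18+16=34≡8 → I
M(12): 12+16=28≡2 → C
O(14): 14+16=30≡4 → E
E(4): 4+16=20 → U
P(15): 15+16=31≡5 → F
C(2): 2+16=18 → S
U(20): 20+16=36≡10 → K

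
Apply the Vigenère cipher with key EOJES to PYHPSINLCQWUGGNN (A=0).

Repeat the key across the message: EOJESEOJESEOJESE
P(15)+E(4): 19 → T
Y(24)+O(14): 38≡12 → M
H(7)+J(9): 16 → Q
P(15)+E(4): 19 → T
S(18)+S(18): 36≡10 → K
I(8)+E(4): 12 → M
N(13)+O(14): 27≡1 → B
L(11)+J(9): 20 → U
C(2)+E(4): 6 → G
Q(16)+S(18): 34≡8 → I
W(22)+E(4): 26≡0 → A
U(20)+O(14): 34≡8 → I
G(6)+J(9): 15 → P
G(6)+E(4): 10 → K
N(13)+S(18): 31≡5 → F
N(13)+E(4): 17 → R

TMQTKMBUGIAIPKFR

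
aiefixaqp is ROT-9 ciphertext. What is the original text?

a(0): 0−9=-9≡17 → r
i(8): 8−9=-1≡25 → z
e(4): 4−9=-5≡21 → v
f(5): 5−9=-4≡22 → w
i(8): 8−9=-1≡25 → z
x(23): 23−9=14 → o
a(0): 0−9=-9≡17 → r
q(16): 16−9=7 → h
p(15): 15−9=6 → g

rzvwzorhg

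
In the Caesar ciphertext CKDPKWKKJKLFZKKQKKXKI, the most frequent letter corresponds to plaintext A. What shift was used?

The most frequent ciphertext letter is K (appears 10 times).
K is position 10; A is position 0.
Shift = 10.

10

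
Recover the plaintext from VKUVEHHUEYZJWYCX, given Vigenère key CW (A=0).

Repeat the key across the ciphertext: CWCWCWCWCWCWCWCW
V(21)−C(2): 19 → T
K(10)−W(22): -12≡14 → O
U(20)−C(2): 18 → S
V(21)−W(22): -1≡25 → Z
E(4)−C(2): 2 → C
H(7)−W(22): -15≡11 → L
H(7)−C(2): 5 → F
U(20)−W(22): -2≡24 → Y
E(4)−C(2): 2 → C
Y(24)−W(22): 2 → C
Z(25)−C(2): 23 → X
J(9)−W(22): -13≡13 → N
W(22)−C(2): 20 → U
Y(24)−W(22): 2 → C
C(2)−C(2): 0 → A
X(23)−W(22): 1 → B

TOSZCLFYCCXNUCAB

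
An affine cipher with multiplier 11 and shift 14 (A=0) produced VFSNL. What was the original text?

The inverse of 11 mod 26 is 19, since 11·19=209≡1. Apply D(y)=19·(y−14) mod 26:
V(21): 19·(21−14)=133≡3 → D
F(5): 19·(5−14)=-171≡11 → L
S(18): 19·(18−14)=76≡24 → Y
N(13): 19·(13−14)=-19≡7 → H
L(11): 19·(11−14)=-57≡21 → V

DLYHV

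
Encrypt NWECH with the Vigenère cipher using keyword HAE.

Repeat the key across the message: HAEHA
N(13)+H(7): 20 → U
W(22)+A(0): 22 → W
E(4)+E(4): 8 → I
C(2)+H(7): 9 → J
H(7)+A(0): 7 → H

UWIJH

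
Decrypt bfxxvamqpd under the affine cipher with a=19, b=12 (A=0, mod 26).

jbrrvyashf

The inverse of 19 mod 26 is 11, since 19·11=209≡1. Apply D(y)=11·(y−12) mod 26:
b(1): 11·(1−12)=-121≡9 → j
f(5): 11·(5−12)=-77≡1 → b
x(23): 11·(23−12)=121≡17 → r
x(23): 11·(23−12)=121≡17 → r
v(21): 11·(21−12)=99≡21 → v
a(0): 11·(0−12)=-132≡24 → y
m(12): 11·(12−12)=0 → a
q(16): 11·(16−12)=44≡18 → s
p(15): 11·(15−12)=33≡7 → h
d(3): 11·(3−12)=-99≡5 → f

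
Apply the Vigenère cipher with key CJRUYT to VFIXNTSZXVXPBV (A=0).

XOZRLMUIOPVIDE

Repeat the key across the message: CJRUYTCJRUYTCJ
V(21)+C(2): 23 → X
F(5)+J(9): 14 → O
I(8)+R(17): 25 → Z
X(23)+U(20): 43≡17 → R
N(13)+Y(24): 37≡11 → L
T(19)+T(19): 38≡12 → M
S(18)+C(2): 20 → U
Z(25)+J(9): 34≡8 → I
X(23)+R(17): 40≡14 → O
V(21)+U(20): 41≡15 → P
X(23)+Y(24): 47≡21 → V
P(15)+T(19): 34≡8 → I
B(1)+C(2): 3 → D
V(21)+J(9): 30≡4 → E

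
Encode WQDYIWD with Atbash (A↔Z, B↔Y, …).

W(22) → D(3)
Q(16) → J(9)
D(3) → W(22)
Y(24) → B(1)
I(8) → R(17)
W(22) → D(3)
D(3) → W(22)

DJWBRDW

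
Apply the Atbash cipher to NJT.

N(13) → M(12)
J(9) → Q(16)
T(19) → G(6)

MQG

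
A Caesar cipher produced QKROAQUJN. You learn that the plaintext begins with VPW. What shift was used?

From the crib: Q(16)−V(21)=-5≡21, so the shift is 21.

21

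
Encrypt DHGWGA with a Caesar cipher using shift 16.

D(3): 3+16=19 → T
H(7): 7+16=23 → X
G(6): 6+16=22 → W
W(22): 22+16=38≡12 → M
G(6): 6+16=22 → W
A(0): 0+16=16 → Q

TXWMWQ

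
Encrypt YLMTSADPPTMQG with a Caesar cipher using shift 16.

OBCJIQTFFJCGW

Y(24): 24+16=40≡14 → O
L(11): 11+16=27≡1 → B
M(12): 12+16=28≡2 → C
T(19): 19+16=35≡9 → J
S(18): 18+16=34≡8 → I
A(0): 0+16=16 → Q
D(3): 3+16=19 → T
P(15): 15+16=31≡5 → F
P(15): 15+16=31≡5 → F
T(19): 19+16=35≡9 → J
M(12): 12+16=28≡2 → C
Q(16): 16+16=32≡6 → G
G(6): 6+16=22 → W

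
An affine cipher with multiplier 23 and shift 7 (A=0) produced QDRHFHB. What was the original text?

The inverse of 23 mod 26 is 17, since 23·17=391≡1. Apply D(y)=17·(y−7) mod 26:
Q(16): 17·(16−7)=153≡23 → X
D(3): 17·(3−7)=-68≡10 → K
R(17): 17·(17−7)=170≡14 → O
H(7): 17·(7−7)=0 → A
F(5): 17·(5−7)=-34≡18 → S
H(7): 17·(7−7)=0 → A
B(1): 17·(1−7)=-102≡2 → C

XKOASAC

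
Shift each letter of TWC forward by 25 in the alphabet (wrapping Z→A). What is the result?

T(19): 19+25=44≡18 → S
W(22): 22+25=47≡21 → V
C(2): 2+25=27≡1 → B

SVB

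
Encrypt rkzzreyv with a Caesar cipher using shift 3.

r(17): 17+3=20 → u
k(10): 10+3=13 → n
z(25): 25+3=28≡2 → c
z(25): 25+3=28≡2 → c
r(17): 17+3=20 → u
e(4): 4+3=7 → h
y(24): 24+3=27≡1 → b
v(21): 21+3=24 → y

unccuhby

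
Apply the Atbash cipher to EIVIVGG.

E(4) → V(21)
I(8) → R(17)
V(21) → E(4)
I(8) → R(17)
V(21) → E(4)
G(6) → T(19)
G(6) → T(19)

VRERETT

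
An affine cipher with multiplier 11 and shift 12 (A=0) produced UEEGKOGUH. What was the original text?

WEEQOMQWJ

The inverse of 11 mod 26 is 19, since 11·19=209≡1. Apply D(y)=19·(y−12) mod 26:
U(20): 19·(20−12)=152≡22 → W
E(4): 19·(4−12)=-152≡4 → E
E(4): 19·(4−12)=-152≡4 → E
G(6): 19·(6−12)=-114≡16 → Q
K(10): 19·(10−12)=-38≡14 → O
O(14): 19·(14−12)=38≡12 → M
G(6): 19·(6−12)=-114≡16 → Q
U(20): 19·(20−12)=152≡22 → W
H(7): 19·(7−12)=-95≡9 → J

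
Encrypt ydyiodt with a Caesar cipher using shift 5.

didntiy

y(24): 24+5=29≡3 → d
d(3): 3+5=8 → i
y(24): 24+5=29≡3 → d
i(8): 8+5=13 → n
o(14): 14+5=19 → t
d(3): 3+5=8 → i
t(19): 19+5=24 → y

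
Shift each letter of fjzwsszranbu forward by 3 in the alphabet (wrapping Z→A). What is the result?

imczvvcudqex

f(5): 5+3=8 → i
j(9): 9+3=12 → m
z(25): 25+3=28≡2 → c
w(22): 22+3=25 → z
s(18): 18+3=21 → v
s(18): 18+3=21 → v
z(25): 25+3=28≡2 → c
r(17): 17+3=20 → u
a(0): 0+3=3 → d
n(13): 13+3=16 → q
b(1): 1+3=4 → e
u(20): 20+3=23 → x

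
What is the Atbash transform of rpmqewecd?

iknjvdvxw

r(17) → i(8)
p(15) → k(10)
m(12) → n(13)
q(16) → j(9)
e(4) → v(21)
w(22) → d(3)
e(4) → v(21)
c(2) → x(23)
d(3) → w(22)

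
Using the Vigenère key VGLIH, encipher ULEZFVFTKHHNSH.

PRPHMQLESOCTDP

Repeat the key across the message: VGLIHVGLIHVGLI
U(20)+V(21): 41≡15 → P
L(11)+G(6): 17 → R
E(4)+L(11): 15 → P
Z(25)+I(8): 33≡7 → H
F(5)+H(7): 12 → M
V(21)+V(21): 42≡16 → Q
F(5)+G(6): 11 → L
T(19)+L(11): 30≡4 → E
K(10)+I(8): 18 → S
H(7)+H(7): 14 → O
H(7)+V(21): 28≡2 → C
N(13)+G(6): 19 → T
S(18)+L(11): 29≡3 → D
H(7)+I(8): 15 → P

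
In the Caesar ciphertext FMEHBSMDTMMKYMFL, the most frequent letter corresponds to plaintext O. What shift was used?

The most frequent ciphertext letter is M (appears 5 times).
M is position 12; O is position 14.
Shift = -2≡24.

24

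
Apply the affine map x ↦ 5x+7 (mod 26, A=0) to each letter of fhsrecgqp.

gqtobrlje

f(5): 5·5+7=32≡6 → g
h(7): 5·7+7=42≡16 → q
s(18): 5·18+7=97≡19 → t
r(17): 5·17+7=92≡14 → o
e(4): 5·4+7=27≡1 → b
c(2): 5·2+7=17 → r
g(6): 5·6+7=37≡11 → l
q(16): 5·16+7=87≡9 → j
p(15): 5·15+7=82≡4 → e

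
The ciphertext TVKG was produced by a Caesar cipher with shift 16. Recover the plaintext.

T(19): 19−16=3 → D
V(21): 21−16=5 → F
K(10): 10−16=-6≡20 → U
G(6): 6−16=-10≡16 → Q

DFUQ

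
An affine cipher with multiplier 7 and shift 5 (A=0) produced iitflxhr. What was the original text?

The inverse of 7 mod 26 is 15, since 7·15=105≡1. Apply D(y)=15·(y−5) mod 26:
i(8): 15·(8−5)=45≡19 → t
i(8): 15·(8−5)=45≡19 → t
t(19): 15·(19−5)=210≡2 → c
f(5): 15·(5−5)=0 → a
l(11): 15·(11−5)=90≡12 → m
x(23): 15·(23−5)=270≡10 → k
h(7): 15·(7−5)=30≡4 → e
r(17): 15·(17−5)=180≡24 → y

ttcamkey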